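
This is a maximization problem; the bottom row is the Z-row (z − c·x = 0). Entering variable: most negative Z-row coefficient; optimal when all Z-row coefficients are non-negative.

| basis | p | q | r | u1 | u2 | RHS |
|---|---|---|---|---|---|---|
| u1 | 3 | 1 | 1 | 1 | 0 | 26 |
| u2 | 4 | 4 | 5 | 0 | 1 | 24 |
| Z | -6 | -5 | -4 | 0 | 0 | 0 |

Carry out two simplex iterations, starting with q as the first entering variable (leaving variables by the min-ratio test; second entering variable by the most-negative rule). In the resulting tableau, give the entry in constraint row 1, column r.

-11/4

Ratio test on column q — row 1: 26/1 = 26; row 2: 24/4 = 6. Minimum is 6 at row 2 (u2 leaves); pivot element 4.
Divide row 2 by 4; eliminate column q from the other rows.
Second iteration: most negative Z-row entry is -1 in column p, so p enters.
Ratio test on column p — row 1: 20/2 = 10; row 2: 6/1 = 6. Minimum is 6 at row 2 (q leaves); pivot element 1.
Divide row 2 by 1; eliminate column p from the other rows.
After both pivots, the entry at constraint row 1, column r is -11/4.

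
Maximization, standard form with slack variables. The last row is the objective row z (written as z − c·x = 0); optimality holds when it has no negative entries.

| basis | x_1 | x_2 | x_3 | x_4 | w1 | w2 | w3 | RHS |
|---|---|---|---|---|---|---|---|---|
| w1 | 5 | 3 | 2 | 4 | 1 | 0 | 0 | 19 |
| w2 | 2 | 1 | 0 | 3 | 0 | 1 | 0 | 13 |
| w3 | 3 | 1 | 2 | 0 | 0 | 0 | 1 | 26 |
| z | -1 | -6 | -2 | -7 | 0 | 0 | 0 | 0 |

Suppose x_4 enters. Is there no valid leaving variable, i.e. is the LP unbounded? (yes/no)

Column x_4 has positive entries in row(s) 1, 2, so the ratio test bounds it — not unbounded.

no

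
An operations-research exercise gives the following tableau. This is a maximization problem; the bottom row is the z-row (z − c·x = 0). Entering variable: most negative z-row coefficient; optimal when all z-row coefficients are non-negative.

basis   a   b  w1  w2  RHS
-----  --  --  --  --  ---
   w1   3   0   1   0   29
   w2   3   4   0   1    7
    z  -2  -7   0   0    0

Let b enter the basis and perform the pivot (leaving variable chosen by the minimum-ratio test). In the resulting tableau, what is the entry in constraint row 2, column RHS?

Ratio test on column b — row 1: entry 0 ≤ 0; row 2: 7/4 = 7/4. Minimum is 7/4 at row 2 (w2 leaves); pivot element 4.
Divide row 2 by 4; eliminate column b from the other rows.
In the new row 2, the RHS entry is the old entry divided by the pivot: 7/4 = 7/4.

7/4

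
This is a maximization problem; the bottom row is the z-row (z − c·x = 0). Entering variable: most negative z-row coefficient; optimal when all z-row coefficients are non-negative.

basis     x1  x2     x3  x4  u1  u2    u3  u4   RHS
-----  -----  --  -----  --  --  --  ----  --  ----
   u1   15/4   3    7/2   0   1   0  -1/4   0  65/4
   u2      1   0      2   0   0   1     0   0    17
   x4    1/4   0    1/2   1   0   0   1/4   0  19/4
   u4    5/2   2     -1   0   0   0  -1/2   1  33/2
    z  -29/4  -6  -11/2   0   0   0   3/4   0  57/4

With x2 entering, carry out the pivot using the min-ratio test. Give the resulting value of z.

187/4

Ratio test on column x2 — row 1: (65/4)/3 = 65/12; row 2: entry 0 ≤ 0; row 3: entry 0 ≤ 0; row 4: (33/2)/2 = 33/4. Minimum is 65/12 at row 1 (u1 leaves); pivot element 3.
Pivot on row 1; the z-row RHS becomes 57/4 − (-6)·(65/12) = 187/4.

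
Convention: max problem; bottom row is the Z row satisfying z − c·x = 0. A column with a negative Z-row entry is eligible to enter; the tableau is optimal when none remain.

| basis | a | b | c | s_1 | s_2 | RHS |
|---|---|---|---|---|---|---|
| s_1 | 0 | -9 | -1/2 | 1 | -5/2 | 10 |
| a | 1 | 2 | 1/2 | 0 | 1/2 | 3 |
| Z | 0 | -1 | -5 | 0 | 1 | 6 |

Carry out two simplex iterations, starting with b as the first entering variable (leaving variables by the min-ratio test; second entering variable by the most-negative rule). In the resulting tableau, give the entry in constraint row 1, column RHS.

13

Ratio test on column b — row 1: entry -9 ≤ 0; row 2: 3/2 = 3/2. Minimum is 3/2 at row 2 (a leaves); pivot element 2.
Divide row 2 by 2; eliminate column b from the other rows.
Second iteration: most negative Z-row entry is -19/4 in column c, so c enters.
Ratio test on column c — row 1: (47/2)/(7/4) = 94/7; row 2: (3/2)/(1/4) = 6. Minimum is 6 at row 2 (b leaves); pivot element 1/4.
Divide row 2 by 1/4; eliminate column c from the other rows.
After both pivots, the entry at constraint row 1, column RHS is 13.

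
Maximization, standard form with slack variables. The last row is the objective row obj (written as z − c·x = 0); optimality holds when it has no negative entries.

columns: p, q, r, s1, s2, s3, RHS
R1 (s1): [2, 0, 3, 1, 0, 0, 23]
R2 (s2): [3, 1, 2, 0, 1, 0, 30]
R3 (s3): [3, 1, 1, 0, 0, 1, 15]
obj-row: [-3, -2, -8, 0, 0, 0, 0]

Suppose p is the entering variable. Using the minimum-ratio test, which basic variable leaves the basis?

s3

Column p entries and ratios — s1: 23/2 = 23/2; s2: 30/3 = 10; s3: 15/3 = 5.
Smallest ratio is 5 in the row of s3, so s3 leaves.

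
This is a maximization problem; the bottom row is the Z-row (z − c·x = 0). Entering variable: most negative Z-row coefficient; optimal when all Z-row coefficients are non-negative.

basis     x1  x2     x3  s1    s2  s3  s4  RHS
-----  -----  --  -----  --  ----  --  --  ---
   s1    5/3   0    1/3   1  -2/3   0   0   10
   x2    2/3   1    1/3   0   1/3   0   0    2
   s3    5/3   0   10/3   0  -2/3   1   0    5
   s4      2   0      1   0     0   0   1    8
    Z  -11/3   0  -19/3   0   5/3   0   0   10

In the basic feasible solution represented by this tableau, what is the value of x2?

x2 is basic (row 2); its value is the RHS of that row, 2.

2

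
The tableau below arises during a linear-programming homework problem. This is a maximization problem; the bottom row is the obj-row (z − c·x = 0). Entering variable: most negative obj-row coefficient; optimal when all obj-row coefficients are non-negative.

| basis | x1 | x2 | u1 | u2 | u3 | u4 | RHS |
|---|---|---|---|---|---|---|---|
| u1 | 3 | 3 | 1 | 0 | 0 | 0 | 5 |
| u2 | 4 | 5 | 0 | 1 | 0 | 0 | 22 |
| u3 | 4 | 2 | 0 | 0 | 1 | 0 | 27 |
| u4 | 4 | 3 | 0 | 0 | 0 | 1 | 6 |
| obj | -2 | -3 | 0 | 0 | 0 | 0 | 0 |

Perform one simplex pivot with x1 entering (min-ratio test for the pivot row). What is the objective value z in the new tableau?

3

Ratio test on column x1 — row 1: 5/3 = 5/3; row 2: 22/4 = 11/2; row 3: 27/4 = 27/4; row 4: 6/4 = 3/2. Minimum is 3/2 at row 4 (u4 leaves); pivot element 4.
Pivot on row 4; the obj-row RHS becomes 0 − (-2)·(3/2) = 3.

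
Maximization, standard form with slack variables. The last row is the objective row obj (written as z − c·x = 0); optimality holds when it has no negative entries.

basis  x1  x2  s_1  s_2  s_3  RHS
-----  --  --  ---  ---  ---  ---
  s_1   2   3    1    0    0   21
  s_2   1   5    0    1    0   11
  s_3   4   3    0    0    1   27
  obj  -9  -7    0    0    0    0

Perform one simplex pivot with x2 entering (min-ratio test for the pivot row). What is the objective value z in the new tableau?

Ratio test on column x2 — row 1: 21/3 = 7; row 2: 11/5 = 11/5; row 3: 27/3 = 9. Minimum is 11/5 at row 2 (s_2 leaves); pivot element 5.
Pivot on row 2; the obj-row RHS becomes 0 − (-7)·(11/5) = 77/5.

77/5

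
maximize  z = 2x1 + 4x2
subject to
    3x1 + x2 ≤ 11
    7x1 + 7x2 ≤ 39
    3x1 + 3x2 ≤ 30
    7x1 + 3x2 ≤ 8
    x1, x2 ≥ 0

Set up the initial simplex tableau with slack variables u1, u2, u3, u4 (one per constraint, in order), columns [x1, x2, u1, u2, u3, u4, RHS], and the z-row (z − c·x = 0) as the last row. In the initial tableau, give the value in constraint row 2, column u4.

Slack u4 belongs to constraint 4; its column is the unit vector e_4, so the entry in row 2 is 0.

0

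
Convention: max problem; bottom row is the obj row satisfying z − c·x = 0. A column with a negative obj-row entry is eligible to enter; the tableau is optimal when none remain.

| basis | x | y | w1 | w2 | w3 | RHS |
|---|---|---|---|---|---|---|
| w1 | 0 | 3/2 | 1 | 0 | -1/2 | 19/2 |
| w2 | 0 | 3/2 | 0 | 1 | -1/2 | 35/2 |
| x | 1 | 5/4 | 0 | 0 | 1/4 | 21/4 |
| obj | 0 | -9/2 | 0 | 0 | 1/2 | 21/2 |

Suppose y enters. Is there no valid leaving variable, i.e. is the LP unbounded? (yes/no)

no

Column y has positive entries in row(s) 1, 2, 3, so the ratio test bounds it — not unbounded.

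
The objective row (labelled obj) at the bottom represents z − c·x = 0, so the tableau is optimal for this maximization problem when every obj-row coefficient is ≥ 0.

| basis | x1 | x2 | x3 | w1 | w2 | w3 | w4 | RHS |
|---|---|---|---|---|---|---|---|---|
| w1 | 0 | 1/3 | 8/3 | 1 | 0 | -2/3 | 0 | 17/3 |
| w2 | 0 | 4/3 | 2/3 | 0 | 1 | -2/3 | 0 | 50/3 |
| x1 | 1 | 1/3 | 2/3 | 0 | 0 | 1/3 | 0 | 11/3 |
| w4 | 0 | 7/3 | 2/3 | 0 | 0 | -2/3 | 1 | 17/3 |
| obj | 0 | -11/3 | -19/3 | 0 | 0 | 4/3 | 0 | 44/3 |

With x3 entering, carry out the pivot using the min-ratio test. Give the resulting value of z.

Ratio test on column x3 — row 1: (17/3)/(8/3) = 17/8; row 2: (50/3)/(2/3) = 25; row 3: (11/3)/(2/3) = 11/2; row 4: (17/3)/(2/3) = 17/2. Minimum is 17/8 at row 1 (w1 leaves); pivot element 8/3.
Pivot on row 1; the obj-row RHS becomes 44/3 − (-19/3)·(17/8) = 225/8.

225/8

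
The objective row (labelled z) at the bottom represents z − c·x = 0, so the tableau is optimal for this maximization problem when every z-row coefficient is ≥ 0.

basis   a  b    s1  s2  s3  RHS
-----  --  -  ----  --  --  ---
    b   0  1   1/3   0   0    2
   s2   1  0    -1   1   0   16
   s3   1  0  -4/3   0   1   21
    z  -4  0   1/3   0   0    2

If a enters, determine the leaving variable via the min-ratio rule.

s2

Column a entries and ratios — b: 0 ≤ 0, skip; s2: 16/1 = 16; s3: 21/1 = 21.
Smallest ratio is 16 in the row of s2, so s2 leaves.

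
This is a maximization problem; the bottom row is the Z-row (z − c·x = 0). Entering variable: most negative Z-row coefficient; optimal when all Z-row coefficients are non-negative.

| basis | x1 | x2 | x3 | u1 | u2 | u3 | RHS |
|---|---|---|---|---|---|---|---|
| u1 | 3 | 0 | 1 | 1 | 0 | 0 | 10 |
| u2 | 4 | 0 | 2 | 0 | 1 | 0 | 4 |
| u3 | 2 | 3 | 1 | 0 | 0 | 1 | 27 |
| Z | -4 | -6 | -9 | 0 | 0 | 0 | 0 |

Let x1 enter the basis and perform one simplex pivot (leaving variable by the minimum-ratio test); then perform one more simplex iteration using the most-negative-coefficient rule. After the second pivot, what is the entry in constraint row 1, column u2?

Ratio test on column x1 — row 1: 10/3 = 10/3; row 2: 4/4 = 1; row 3: 27/2 = 27/2. Minimum is 1 at row 2 (u2 leaves); pivot element 4.
Divide row 2 by 4; eliminate column x1 from the other rows.
Second iteration: most negative Z-row entry is -7 in column x3, so x3 enters.
Ratio test on column x3 — row 1: entry -1/2 ≤ 0; row 2: 1/(1/2) = 2; row 3: entry 0 ≤ 0. Minimum is 2 at row 2 (x1 leaves); pivot element 1/2.
Divide row 2 by 1/2; eliminate column x3 from the other rows.
After both pivots, the entry at constraint row 1, column u2 is -1/2.

-1/2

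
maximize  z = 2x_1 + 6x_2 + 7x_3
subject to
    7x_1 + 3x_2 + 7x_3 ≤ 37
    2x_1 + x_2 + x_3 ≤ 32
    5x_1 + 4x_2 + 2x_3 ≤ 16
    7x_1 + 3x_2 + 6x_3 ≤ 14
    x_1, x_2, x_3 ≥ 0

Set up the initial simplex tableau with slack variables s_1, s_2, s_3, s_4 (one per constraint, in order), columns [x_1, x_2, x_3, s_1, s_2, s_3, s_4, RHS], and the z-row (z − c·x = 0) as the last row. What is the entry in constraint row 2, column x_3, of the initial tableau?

Constraint 2 has coefficient 1 on x_3.

1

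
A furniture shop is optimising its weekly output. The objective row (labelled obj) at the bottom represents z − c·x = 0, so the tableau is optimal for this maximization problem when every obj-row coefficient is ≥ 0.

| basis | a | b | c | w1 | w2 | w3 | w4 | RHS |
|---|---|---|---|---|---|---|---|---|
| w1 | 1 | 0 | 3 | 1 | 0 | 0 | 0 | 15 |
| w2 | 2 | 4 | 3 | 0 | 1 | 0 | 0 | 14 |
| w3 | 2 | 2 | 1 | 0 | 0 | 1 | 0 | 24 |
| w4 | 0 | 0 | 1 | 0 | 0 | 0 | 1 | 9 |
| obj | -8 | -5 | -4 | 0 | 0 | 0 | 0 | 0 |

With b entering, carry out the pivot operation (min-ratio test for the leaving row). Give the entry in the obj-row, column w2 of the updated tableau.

Ratio test on column b — row 1: entry 0 ≤ 0; row 2: 14/4 = 7/2; row 3: 24/2 = 12; row 4: entry 0 ≤ 0. Minimum is 7/2 at row 2 (w2 leaves); pivot element 4.
Divide row 2 by 4; eliminate column b from the other rows.
obj-row update in column w2: 0 − (-5)·(1/4) = 5/4.

5/4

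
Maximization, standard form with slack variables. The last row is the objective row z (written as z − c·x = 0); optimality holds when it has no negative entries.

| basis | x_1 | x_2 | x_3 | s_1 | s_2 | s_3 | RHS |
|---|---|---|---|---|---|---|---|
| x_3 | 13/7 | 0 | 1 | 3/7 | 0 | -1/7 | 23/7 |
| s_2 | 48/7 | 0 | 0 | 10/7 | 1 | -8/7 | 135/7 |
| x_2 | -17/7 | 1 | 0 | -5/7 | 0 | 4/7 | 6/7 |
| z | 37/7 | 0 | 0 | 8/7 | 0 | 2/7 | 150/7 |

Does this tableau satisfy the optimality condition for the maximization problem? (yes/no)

Every z-row coefficient is ≥ 0, so the tableau is optimal.

yes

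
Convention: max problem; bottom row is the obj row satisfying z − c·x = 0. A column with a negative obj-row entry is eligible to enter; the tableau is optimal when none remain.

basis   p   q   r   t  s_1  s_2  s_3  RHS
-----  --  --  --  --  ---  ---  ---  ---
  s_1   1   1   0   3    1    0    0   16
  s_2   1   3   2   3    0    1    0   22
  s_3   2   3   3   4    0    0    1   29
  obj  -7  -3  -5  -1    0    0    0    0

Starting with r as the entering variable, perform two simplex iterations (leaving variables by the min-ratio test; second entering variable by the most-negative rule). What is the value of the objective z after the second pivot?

203/2

Ratio test on column r — row 1: entry 0 ≤ 0; row 2: 22/2 = 11; row 3: 29/3 = 29/3. Minimum is 29/3 at row 3 (s_3 leaves); pivot element 3.
Pivot on row 3; the obj-row RHS becomes 0 − (-5)·(29/3) = 145/3.
Next entering variable (most negative obj-row entry -11/3): p.
Ratio test on column p — row 1: 16/1 = 16; row 2: entry -1/3 ≤ 0; row 3: (29/3)/(2/3) = 29/2. Minimum is 29/2 at row 3 (r leaves); pivot element 2/3.
After the second pivot the obj-row RHS is 145/3 − (-11/3)·(29/2) = 203/2.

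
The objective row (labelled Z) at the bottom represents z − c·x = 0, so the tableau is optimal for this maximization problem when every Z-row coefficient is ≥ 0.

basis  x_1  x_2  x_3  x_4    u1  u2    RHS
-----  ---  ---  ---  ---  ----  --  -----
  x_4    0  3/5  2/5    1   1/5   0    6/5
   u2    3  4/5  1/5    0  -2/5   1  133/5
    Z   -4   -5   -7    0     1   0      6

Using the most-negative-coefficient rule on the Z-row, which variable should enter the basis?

x_3

Negative Z-row entries: x_1: -4, x_2: -5, x_3: -7.
The most negative is -7 in column x_3, so x_3 enters.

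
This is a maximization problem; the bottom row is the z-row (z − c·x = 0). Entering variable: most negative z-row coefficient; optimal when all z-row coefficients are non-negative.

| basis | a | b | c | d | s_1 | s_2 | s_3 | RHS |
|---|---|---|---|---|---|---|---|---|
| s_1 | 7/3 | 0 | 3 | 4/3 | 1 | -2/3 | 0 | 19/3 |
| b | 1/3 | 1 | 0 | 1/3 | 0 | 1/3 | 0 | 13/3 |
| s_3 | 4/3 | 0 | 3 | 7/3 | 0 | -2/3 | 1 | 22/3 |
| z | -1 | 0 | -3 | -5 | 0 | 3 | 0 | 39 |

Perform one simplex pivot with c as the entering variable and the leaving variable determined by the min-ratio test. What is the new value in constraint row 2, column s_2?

Ratio test on column c — row 1: (19/3)/3 = 19/9; row 2: entry 0 ≤ 0; row 3: (22/3)/3 = 22/9. Minimum is 19/9 at row 1 (s_1 leaves); pivot element 3.
Divide row 1 by 3; eliminate column c from the other rows.
Row 2 update in column s_2: 1/3 − 0·(-2/9) = 1/3.

1/3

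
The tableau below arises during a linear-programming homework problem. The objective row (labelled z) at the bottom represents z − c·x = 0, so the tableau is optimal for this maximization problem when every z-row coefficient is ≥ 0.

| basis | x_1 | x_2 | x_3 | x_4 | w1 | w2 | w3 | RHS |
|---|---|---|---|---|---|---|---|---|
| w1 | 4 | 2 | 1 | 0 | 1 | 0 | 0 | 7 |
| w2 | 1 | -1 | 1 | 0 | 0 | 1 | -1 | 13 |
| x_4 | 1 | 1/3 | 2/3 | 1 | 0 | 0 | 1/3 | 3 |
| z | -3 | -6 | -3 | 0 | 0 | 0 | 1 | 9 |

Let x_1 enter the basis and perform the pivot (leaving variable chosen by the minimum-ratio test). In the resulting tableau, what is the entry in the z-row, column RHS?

Ratio test on column x_1 — row 1: 7/4 = 7/4; row 2: 13/1 = 13; row 3: 3/1 = 3. Minimum is 7/4 at row 1 (w1 leaves); pivot element 4.
Divide row 1 by 4; eliminate column x_1 from the other rows.
z-row update in column RHS: 9 − (-3)·(7/4) = 57/4.

57/4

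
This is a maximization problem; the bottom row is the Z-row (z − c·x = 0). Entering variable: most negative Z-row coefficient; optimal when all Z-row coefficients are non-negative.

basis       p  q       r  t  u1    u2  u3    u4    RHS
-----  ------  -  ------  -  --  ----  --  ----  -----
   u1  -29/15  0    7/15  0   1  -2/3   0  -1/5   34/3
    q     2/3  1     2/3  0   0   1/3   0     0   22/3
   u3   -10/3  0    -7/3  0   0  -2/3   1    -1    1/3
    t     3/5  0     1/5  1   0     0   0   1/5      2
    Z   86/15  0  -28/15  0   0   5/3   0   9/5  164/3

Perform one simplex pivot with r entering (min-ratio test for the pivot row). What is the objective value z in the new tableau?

Ratio test on column r — row 1: (34/3)/(7/15) = 170/7; row 2: (22/3)/(2/3) = 11; row 3: entry -7/3 ≤ 0; row 4: 2/(1/5) = 10. Minimum is 10 at row 4 (t leaves); pivot element 1/5.
Pivot on row 4; the Z-row RHS becomes 164/3 − (-28/15)·10 = 220/3.

220/3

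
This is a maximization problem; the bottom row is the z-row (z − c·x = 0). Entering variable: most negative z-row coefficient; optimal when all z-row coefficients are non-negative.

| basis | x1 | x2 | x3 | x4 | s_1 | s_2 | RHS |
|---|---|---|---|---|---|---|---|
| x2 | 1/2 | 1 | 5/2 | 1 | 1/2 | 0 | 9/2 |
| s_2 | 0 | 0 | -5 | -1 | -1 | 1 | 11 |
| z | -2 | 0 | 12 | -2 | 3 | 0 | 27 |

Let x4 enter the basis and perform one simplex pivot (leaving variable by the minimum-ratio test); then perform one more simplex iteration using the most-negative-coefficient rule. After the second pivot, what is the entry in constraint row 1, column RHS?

Ratio test on column x4 — row 1: (9/2)/1 = 9/2; row 2: entry -1 ≤ 0. Minimum is 9/2 at row 1 (x2 leaves); pivot element 1.
Divide row 1 by 1; eliminate column x4 from the other rows.
Second iteration: most negative z-row entry is -1 in column x1, so x1 enters.
Ratio test on column x1 — row 1: (9/2)/(1/2) = 9; row 2: (31/2)/(1/2) = 31. Minimum is 9 at row 1 (x4 leaves); pivot element 1/2.
Divide row 1 by 1/2; eliminate column x1 from the other rows.
After both pivots, the entry at constraint row 1, column RHS is 9.

9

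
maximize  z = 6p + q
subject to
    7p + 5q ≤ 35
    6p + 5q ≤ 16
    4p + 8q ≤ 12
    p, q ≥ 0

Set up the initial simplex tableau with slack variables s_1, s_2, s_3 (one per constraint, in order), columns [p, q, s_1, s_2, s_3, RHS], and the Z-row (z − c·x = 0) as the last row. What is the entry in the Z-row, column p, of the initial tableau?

-6

The Z-row carries the negated objective coefficients: the p entry is -6.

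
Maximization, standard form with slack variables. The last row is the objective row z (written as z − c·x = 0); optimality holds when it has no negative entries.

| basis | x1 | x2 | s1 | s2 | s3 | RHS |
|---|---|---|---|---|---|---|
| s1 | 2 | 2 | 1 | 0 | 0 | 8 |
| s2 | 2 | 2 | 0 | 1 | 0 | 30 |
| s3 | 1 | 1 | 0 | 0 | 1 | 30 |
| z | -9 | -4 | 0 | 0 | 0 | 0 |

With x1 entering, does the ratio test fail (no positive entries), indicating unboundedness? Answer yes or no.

Column x1 has positive entries in row(s) 1, 2, 3, so the ratio test bounds it — not unbounded.

no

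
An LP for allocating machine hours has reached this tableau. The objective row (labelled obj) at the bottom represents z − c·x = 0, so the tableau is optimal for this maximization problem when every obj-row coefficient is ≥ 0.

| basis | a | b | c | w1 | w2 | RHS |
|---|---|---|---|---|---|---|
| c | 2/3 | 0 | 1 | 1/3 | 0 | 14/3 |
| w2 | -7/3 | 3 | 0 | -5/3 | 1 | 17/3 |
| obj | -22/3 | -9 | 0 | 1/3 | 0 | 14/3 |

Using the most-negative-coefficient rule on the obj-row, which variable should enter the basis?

Negative obj-row entries: a: -22/3, b: -9.
The most negative is -9 in column b, so b enters.

b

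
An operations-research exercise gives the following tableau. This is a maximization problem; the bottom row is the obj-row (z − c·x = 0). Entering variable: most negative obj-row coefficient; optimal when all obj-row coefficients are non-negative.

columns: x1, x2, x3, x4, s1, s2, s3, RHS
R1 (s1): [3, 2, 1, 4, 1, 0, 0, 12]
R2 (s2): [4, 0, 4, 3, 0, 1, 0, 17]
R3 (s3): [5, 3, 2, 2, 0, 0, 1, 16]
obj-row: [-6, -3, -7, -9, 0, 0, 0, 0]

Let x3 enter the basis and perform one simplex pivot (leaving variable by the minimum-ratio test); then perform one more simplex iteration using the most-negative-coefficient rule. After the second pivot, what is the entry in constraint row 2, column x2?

Ratio test on column x3 — row 1: 12/1 = 12; row 2: 17/4 = 17/4; row 3: 16/2 = 8. Minimum is 17/4 at row 2 (s2 leaves); pivot element 4.
Divide row 2 by 4; eliminate column x3 from the other rows.
Second iteration: most negative obj-row entry is -15/4 in column x4, so x4 enters.
Ratio test on column x4 — row 1: (31/4)/(13/4) = 31/13; row 2: (17/4)/(3/4) = 17/3; row 3: (15/2)/(1/2) = 15. Minimum is 31/13 at row 1 (s1 leaves); pivot element 13/4.
Divide row 1 by 13/4; eliminate column x4 from the other rows.
After both pivots, the entry at constraint row 2, column x2 is -6/13.

-6/13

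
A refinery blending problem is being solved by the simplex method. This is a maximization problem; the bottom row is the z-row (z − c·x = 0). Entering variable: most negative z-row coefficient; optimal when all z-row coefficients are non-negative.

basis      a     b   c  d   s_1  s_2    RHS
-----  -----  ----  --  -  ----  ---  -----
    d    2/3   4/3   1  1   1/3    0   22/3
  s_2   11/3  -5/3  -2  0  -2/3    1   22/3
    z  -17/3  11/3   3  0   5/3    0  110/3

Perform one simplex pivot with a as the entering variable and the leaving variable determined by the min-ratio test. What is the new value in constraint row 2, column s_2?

3/11

Ratio test on column a — row 1: (22/3)/(2/3) = 11; row 2: (22/3)/(11/3) = 2. Minimum is 2 at row 2 (s_2 leaves); pivot element 11/3.
Divide row 2 by 11/3; eliminate column a from the other rows.
In the new row 2, the s_2 entry is the old entry divided by the pivot: 1/(11/3) = 3/11.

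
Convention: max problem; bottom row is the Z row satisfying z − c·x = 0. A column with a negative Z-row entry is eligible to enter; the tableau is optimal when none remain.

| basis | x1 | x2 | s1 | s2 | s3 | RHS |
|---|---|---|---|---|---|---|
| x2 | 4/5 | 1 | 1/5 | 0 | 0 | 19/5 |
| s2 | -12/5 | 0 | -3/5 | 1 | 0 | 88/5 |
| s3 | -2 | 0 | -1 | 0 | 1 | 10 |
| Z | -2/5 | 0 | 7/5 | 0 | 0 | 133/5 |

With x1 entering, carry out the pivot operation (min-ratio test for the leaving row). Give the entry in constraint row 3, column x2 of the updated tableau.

Ratio test on column x1 — row 1: (19/5)/(4/5) = 19/4; row 2: entry -12/5 ≤ 0; row 3: entry -2 ≤ 0. Minimum is 19/4 at row 1 (x2 leaves); pivot element 4/5.
Divide row 1 by 4/5; eliminate column x1 from the other rows.
Row 3 update in column x2: 0 − (-2)·(5/4) = 5/2.

5/2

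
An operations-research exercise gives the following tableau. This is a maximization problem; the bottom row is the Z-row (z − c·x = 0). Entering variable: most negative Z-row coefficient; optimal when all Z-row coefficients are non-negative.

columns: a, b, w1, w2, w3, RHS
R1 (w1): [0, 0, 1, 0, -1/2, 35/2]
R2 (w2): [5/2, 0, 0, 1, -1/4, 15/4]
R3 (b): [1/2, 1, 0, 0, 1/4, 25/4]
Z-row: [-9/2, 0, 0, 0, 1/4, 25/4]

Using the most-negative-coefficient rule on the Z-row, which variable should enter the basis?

a

Negative Z-row entries: a: -9/2.
The most negative is -9/2 in column a, so a enters.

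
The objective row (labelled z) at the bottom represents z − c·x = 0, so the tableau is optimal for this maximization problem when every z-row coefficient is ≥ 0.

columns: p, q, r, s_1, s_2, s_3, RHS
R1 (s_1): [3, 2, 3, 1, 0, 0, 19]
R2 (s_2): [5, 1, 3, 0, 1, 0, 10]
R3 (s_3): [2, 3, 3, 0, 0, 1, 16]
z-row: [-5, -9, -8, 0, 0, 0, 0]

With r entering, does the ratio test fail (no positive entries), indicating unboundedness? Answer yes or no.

Column r has positive entries in row(s) 1, 2, 3, so the ratio test bounds it — not unbounded.

no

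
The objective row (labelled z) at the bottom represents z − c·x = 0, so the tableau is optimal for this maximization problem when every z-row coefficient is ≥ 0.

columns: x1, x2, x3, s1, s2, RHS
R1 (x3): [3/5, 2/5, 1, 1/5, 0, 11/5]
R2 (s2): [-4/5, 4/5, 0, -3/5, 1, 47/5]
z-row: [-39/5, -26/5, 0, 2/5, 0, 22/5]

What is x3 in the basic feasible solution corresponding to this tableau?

11/5

x3 is basic (row 1); its value is the RHS of that row, 11/5.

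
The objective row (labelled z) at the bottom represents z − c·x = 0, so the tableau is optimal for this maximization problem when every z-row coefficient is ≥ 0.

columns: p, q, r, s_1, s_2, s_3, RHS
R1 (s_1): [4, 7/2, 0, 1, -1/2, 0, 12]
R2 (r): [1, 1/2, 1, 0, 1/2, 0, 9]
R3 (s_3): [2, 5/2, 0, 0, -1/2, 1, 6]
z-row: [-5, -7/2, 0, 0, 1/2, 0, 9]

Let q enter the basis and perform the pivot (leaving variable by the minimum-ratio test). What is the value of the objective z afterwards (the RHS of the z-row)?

87/5

Ratio test on column q — row 1: 12/(7/2) = 24/7; row 2: 9/(1/2) = 18; row 3: 6/(5/2) = 12/5. Minimum is 12/5 at row 3 (s_3 leaves); pivot element 5/2.
Pivot on row 3; the z-row RHS becomes 9 − (-7/2)·(12/5) = 87/5.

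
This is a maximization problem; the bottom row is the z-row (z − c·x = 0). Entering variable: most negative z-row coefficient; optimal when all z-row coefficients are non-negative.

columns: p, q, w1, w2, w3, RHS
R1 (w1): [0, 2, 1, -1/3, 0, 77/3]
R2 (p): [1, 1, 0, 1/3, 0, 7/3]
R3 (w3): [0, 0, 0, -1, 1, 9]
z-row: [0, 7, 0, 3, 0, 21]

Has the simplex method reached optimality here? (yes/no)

Every z-row coefficient is ≥ 0, so the tableau is optimal.

yes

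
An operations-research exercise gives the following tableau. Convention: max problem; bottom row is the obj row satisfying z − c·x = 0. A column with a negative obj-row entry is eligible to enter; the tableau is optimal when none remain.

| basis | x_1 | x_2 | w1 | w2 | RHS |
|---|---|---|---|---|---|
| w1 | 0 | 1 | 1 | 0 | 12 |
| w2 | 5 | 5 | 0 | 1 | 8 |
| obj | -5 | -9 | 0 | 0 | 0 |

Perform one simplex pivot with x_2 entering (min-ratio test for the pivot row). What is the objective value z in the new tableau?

72/5

Ratio test on column x_2 — row 1: 12/1 = 12; row 2: 8/5 = 8/5. Minimum is 8/5 at row 2 (w2 leaves); pivot element 5.
Pivot on row 2; the obj-row RHS becomes 0 − (-9)·(8/5) = 72/5.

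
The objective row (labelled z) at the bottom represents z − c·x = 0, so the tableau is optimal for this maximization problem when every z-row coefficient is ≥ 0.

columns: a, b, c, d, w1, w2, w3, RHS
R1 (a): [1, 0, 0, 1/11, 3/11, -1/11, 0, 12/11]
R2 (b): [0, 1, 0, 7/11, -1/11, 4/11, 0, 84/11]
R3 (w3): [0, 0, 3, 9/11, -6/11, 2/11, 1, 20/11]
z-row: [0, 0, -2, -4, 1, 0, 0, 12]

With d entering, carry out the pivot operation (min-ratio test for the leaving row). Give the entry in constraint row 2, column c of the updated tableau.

-7/3

Ratio test on column d — row 1: (12/11)/(1/11) = 12; row 2: (84/11)/(7/11) = 12; row 3: (20/11)/(9/11) = 20/9. Minimum is 20/9 at row 3 (w3 leaves); pivot element 9/11.
Divide row 3 by 9/11; eliminate column d from the other rows.
Row 2 update in column c: 0 − (7/11)·(11/3) = -7/3.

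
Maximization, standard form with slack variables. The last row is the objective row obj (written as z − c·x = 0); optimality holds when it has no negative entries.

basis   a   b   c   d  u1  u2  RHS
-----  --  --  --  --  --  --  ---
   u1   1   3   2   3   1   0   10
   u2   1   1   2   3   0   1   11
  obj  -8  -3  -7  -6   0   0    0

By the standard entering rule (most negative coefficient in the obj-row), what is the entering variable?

a

Negative obj-row entries: a: -8, b: -3, c: -7, d: -6.
The most negative is -8 in column a, so a enters.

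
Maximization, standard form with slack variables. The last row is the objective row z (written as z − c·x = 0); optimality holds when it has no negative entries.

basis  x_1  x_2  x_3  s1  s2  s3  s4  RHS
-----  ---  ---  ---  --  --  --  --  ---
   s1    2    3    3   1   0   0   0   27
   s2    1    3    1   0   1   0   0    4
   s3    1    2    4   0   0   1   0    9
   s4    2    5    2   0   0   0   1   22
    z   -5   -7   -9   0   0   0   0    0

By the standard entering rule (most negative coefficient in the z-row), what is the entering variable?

Negative z-row entries: x_1: -5, x_2: -7, x_3: -9.
The most negative is -9 in column x_3, so x_3 enters.

x_3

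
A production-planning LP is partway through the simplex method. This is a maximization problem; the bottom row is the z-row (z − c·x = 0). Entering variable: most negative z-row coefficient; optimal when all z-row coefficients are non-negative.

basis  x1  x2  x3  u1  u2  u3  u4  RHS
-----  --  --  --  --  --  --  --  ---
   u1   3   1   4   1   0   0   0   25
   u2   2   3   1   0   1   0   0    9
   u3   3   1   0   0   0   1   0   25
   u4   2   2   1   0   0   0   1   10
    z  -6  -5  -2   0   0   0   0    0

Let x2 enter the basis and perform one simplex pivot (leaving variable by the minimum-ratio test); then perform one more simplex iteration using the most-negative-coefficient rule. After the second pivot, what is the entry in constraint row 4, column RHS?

Ratio test on column x2 — row 1: 25/1 = 25; row 2: 9/3 = 3; row 3: 25/1 = 25; row 4: 10/2 = 5. Minimum is 3 at row 2 (u2 leaves); pivot element 3.
Divide row 2 by 3; eliminate column x2 from the other rows.
Second iteration: most negative z-row entry is -8/3 in column x1, so x1 enters.
Ratio test on column x1 — row 1: 22/(7/3) = 66/7; row 2: 3/(2/3) = 9/2; row 3: 22/(7/3) = 66/7; row 4: 4/(2/3) = 6. Minimum is 9/2 at row 2 (x2 leaves); pivot element 2/3.
Divide row 2 by 2/3; eliminate column x1 from the other rows.
After both pivots, the entry at constraint row 4, column RHS is 1.

1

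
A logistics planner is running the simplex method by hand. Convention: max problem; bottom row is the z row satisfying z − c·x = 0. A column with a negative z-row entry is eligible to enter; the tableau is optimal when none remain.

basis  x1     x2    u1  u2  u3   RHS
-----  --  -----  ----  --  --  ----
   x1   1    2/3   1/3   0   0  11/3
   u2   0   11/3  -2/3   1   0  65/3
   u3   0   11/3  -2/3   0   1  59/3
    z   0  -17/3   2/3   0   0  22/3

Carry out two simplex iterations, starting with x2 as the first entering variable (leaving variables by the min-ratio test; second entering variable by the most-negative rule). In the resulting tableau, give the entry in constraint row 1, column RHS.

Ratio test on column x2 — row 1: (11/3)/(2/3) = 11/2; row 2: (65/3)/(11/3) = 65/11; row 3: (59/3)/(11/3) = 59/11. Minimum is 59/11 at row 3 (u3 leaves); pivot element 11/3.
Divide row 3 by 11/3; eliminate column x2 from the other rows.
Second iteration: most negative z-row entry is -4/11 in column u1, so u1 enters.
Ratio test on column u1 — row 1: (1/11)/(5/11) = 1/5; row 2: entry 0 ≤ 0; row 3: entry -2/11 ≤ 0. Minimum is 1/5 at row 1 (x1 leaves); pivot element 5/11.
Divide row 1 by 5/11; eliminate column u1 from the other rows.
After both pivots, the entry at constraint row 1, column RHS is 1/5.

1/5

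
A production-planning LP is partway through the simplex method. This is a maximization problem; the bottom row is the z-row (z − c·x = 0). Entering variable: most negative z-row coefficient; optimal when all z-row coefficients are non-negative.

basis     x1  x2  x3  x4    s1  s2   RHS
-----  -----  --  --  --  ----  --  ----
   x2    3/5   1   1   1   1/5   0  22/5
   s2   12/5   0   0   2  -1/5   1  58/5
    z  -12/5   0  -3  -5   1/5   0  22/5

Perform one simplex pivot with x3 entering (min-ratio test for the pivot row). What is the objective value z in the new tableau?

Ratio test on column x3 — row 1: (22/5)/1 = 22/5; row 2: entry 0 ≤ 0. Minimum is 22/5 at row 1 (x2 leaves); pivot element 1.
Pivot on row 1; the z-row RHS becomes 22/5 − (-3)·(22/5) = 88/5.

88/5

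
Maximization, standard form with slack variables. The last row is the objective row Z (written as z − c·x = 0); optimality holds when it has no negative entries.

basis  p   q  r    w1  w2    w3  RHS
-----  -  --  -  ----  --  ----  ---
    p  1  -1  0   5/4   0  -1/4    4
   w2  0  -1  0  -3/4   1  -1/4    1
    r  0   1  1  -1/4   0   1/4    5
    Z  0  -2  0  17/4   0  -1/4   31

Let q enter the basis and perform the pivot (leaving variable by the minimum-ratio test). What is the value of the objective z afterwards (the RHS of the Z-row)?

41

Ratio test on column q — row 1: entry -1 ≤ 0; row 2: entry -1 ≤ 0; row 3: 5/1 = 5. Minimum is 5 at row 3 (r leaves); pivot element 1.
Pivot on row 3; the Z-row RHS becomes 31 − (-2)·5 = 41.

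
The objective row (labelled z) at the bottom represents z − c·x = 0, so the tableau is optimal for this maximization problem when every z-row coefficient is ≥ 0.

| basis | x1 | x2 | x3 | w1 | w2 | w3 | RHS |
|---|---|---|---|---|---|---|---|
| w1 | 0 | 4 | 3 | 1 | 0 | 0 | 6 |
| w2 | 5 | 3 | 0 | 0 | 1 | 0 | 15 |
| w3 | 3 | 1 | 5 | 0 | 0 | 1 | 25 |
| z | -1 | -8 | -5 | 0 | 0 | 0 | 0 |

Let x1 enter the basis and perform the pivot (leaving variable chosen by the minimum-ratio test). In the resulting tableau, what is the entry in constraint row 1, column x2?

4

Ratio test on column x1 — row 1: entry 0 ≤ 0; row 2: 15/5 = 3; row 3: 25/3 = 25/3. Minimum is 3 at row 2 (w2 leaves); pivot element 5.
Divide row 2 by 5; eliminate column x1 from the other rows.
Row 1 update in column x2: 4 − 0·(3/5) = 4.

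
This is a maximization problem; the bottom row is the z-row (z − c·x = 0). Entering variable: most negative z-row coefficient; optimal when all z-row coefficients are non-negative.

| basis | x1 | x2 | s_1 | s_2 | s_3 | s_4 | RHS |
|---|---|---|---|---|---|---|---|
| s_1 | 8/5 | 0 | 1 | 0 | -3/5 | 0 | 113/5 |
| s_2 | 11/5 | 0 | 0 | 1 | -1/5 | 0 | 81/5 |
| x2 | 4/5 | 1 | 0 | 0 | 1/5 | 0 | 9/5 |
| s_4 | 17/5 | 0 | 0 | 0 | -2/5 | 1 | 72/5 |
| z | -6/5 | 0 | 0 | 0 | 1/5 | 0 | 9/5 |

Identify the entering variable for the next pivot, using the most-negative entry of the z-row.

Negative z-row entries: x1: -6/5.
The most negative is -6/5 in column x1, so x1 enters.

x1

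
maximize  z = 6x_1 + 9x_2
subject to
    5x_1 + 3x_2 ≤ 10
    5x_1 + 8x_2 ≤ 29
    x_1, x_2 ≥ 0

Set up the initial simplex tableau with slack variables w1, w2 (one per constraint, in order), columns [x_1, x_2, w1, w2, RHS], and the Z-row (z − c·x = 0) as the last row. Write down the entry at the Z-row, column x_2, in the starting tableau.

-9

The Z-row carries the negated objective coefficients: the x_2 entry is -9.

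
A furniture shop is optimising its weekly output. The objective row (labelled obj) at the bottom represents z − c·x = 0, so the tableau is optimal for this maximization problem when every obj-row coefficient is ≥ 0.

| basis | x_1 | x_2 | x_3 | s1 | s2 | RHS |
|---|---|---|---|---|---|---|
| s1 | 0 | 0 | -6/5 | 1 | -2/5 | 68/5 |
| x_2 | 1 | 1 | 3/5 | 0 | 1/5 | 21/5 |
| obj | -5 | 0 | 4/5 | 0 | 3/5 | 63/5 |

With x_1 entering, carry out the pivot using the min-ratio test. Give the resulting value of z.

168/5

Ratio test on column x_1 — row 1: entry 0 ≤ 0; row 2: (21/5)/1 = 21/5. Minimum is 21/5 at row 2 (x_2 leaves); pivot element 1.
Pivot on row 2; the obj-row RHS becomes 63/5 − (-5)·(21/5) = 168/5.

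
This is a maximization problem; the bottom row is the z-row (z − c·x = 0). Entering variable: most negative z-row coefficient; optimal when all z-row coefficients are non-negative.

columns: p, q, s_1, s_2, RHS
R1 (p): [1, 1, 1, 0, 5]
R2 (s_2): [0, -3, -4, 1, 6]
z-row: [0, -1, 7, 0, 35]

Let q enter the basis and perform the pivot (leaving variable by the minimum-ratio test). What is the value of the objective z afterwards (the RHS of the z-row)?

40

Ratio test on column q — row 1: 5/1 = 5; row 2: entry -3 ≤ 0. Minimum is 5 at row 1 (p leaves); pivot element 1.
Pivot on row 1; the z-row RHS becomes 35 − (-1)·5 = 40.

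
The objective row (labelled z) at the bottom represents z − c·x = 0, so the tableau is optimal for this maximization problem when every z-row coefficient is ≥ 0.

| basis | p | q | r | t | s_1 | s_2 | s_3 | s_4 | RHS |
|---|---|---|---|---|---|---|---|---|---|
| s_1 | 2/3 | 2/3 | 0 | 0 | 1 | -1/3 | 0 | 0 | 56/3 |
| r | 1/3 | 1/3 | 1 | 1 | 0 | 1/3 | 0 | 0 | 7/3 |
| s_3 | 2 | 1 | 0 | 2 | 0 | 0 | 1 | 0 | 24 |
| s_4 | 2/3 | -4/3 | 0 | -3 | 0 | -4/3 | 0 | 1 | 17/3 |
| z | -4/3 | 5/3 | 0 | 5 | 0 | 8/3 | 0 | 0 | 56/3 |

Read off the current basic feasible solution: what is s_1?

s_1 is basic (row 1); its value is the RHS of that row, 56/3.

56/3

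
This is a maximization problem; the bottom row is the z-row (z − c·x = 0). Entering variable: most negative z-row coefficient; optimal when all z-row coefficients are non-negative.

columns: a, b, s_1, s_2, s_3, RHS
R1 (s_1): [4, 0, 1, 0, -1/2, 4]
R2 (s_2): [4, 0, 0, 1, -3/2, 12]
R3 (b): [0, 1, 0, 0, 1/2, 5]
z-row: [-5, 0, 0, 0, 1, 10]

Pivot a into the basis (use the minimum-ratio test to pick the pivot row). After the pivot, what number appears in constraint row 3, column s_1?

Ratio test on column a — row 1: 4/4 = 1; row 2: 12/4 = 3; row 3: entry 0 ≤ 0. Minimum is 1 at row 1 (s_1 leaves); pivot element 4.
Divide row 1 by 4; eliminate column a from the other rows.
Row 3 update in column s_1: 0 − 0·(1/4) = 0.

0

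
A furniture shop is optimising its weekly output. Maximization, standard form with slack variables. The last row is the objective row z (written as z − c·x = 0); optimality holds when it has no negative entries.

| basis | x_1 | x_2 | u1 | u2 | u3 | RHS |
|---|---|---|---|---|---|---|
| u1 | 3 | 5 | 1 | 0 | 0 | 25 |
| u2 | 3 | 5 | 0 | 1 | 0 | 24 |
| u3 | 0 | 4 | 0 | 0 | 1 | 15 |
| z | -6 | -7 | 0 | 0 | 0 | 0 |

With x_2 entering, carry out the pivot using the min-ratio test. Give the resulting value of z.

Ratio test on column x_2 — row 1: 25/5 = 5; row 2: 24/5 = 24/5; row 3: 15/4 = 15/4. Minimum is 15/4 at row 3 (u3 leaves); pivot element 4.
Pivot on row 3; the z-row RHS becomes 0 − (-7)·(15/4) = 105/4.

105/4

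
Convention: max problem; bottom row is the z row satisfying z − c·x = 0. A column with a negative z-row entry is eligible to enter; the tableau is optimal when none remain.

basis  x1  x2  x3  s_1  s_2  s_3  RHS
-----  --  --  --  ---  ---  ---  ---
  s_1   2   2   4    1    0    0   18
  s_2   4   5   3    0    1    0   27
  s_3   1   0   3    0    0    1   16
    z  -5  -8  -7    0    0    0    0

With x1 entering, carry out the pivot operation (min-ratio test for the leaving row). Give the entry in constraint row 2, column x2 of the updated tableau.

Ratio test on column x1 — row 1: 18/2 = 9; row 2: 27/4 = 27/4; row 3: 16/1 = 16. Minimum is 27/4 at row 2 (s_2 leaves); pivot element 4.
Divide row 2 by 4; eliminate column x1 from the other rows.
In the new row 2, the x2 entry is the old entry divided by the pivot: 5/4 = 5/4.

5/4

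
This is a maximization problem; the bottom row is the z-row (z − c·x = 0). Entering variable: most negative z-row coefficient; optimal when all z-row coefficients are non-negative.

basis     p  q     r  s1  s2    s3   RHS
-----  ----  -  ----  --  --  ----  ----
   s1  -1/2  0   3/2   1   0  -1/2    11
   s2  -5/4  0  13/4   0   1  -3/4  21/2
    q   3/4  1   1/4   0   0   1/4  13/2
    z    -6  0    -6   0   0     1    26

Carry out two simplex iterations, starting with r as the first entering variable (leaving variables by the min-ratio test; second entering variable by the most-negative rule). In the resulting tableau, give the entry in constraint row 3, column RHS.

74/11

Ratio test on column r — row 1: 11/(3/2) = 22/3; row 2: (21/2)/(13/4) = 42/13; row 3: (13/2)/(1/4) = 26. Minimum is 42/13 at row 2 (s2 leaves); pivot element 13/4.
Divide row 2 by 13/4; eliminate column r from the other rows.
Second iteration: most negative z-row entry is -108/13 in column p, so p enters.
Ratio test on column p — row 1: (80/13)/(1/13) = 80; row 2: entry -5/13 ≤ 0; row 3: (74/13)/(11/13) = 74/11. Minimum is 74/11 at row 3 (q leaves); pivot element 11/13.
Divide row 3 by 11/13; eliminate column p from the other rows.
After both pivots, the entry at constraint row 3, column RHS is 74/11.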